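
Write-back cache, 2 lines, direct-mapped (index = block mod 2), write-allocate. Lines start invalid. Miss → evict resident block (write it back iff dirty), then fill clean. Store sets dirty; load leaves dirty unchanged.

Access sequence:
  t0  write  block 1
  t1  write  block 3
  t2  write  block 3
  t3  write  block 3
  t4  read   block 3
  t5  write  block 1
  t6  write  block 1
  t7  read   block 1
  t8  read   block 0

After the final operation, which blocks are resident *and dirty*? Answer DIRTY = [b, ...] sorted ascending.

0: W B1 → L1 miss [D]
1: W B3 → L1 miss wb→B1 [D]
2: W B3 → L1 hit [D]
3: W B3 → L1 hit [D]
4: R B3 → L1 hit [D]
5: W B1 → L1 miss wb→B3 [D]
6: W B1 → L1 hit [D]
7: R B1 → L1 hit [D]
8: R B0 → L0 miss [-]

DIRTY = [1]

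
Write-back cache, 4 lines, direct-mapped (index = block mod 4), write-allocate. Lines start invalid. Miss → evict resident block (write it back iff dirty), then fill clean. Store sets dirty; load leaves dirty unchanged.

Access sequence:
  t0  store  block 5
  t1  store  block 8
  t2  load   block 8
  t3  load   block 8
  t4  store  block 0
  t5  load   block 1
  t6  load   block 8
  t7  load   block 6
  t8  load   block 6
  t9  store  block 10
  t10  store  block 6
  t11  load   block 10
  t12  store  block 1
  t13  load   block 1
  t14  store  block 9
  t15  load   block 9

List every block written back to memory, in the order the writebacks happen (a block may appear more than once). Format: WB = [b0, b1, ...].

  0 | W B5 → L1 miss [D]
  1 | W B8 → L0 miss [D]
  2 | R B8 → L0 hit [D]
  3 | R B8 → L0 hit [D]
  4 | W B0 → L0 miss wb→B8 [D]
  5 | R B1 → L1 miss wb→B5 [-]
  6 | R B8 → L0 miss wb→B0 [-]
  7 | R B6 → L2 miss [-]
  8 | R B6 → L2 hit [-]
  9 | W B10 → L2 miss [D]
  10 | W B6 → L2 miss wb→B10 [D]
  11 | R B10 → L2 miss wb→B6 [-]
  12 | W B1 → L1 hit [D]
  13 | R B1 → L1 hit [D]
  14 | W B9 → L1 miss wb→B1 [D]
  15 | R B9 → L1 hit [D]

WB = [8, 5, 0, 10, 6, 1]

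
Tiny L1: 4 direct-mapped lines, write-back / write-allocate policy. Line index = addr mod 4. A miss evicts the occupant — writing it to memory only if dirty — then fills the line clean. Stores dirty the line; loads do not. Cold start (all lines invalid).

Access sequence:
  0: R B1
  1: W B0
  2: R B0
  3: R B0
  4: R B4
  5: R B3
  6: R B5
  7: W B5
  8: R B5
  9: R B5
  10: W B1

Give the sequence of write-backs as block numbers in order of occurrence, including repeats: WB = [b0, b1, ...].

0: R B1 → L1 miss [-]
1: W B0 → L0 miss [D]
2: R B0 → L0 hit [D]
3: R B0 → L0 hit [D]
4: R B4 → L0 miss wb→B0 [-]
5: R B3 → L3 miss [-]
6: R B5 → L1 miss [-]
7: W B5 → L1 hit [D]
8: R B5 → L1 hit [D]
9: R B5 → L1 hit [D]
10: W B1 → L1 miss wb→B5 [D]

WB = [0, 5]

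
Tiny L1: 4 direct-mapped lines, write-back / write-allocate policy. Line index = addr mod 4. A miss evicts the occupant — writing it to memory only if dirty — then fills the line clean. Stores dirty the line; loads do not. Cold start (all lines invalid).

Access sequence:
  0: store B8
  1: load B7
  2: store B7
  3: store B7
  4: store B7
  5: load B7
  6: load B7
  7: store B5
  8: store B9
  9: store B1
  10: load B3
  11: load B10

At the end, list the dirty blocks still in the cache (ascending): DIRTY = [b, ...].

0: W B8 → L0 miss [D]
1: R B7 → L3 miss [-]
2: W B7 → L3 hit [D]
3: W B7 → L3 hit [D]
4: W B7 → L3 hit [D]
5: R B7 → L3 hit [D]
6: R B7 → L3 hit [D]
7: W B5 → L1 miss [D]
8: W B9 → L1 miss wb→B5 [D]
9: W B1 → L1 miss wb→B9 [D]
10: R B3 → L3 miss wb→B7 [-]
11: R B10 → L2 miss [-]

DIRTY = [1, 8]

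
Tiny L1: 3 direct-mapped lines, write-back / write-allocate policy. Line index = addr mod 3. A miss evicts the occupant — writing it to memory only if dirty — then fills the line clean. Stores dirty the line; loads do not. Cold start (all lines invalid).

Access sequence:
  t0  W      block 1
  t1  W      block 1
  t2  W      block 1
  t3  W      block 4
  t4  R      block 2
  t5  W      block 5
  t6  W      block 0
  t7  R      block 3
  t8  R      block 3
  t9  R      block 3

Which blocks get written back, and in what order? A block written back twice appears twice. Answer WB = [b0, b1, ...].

WB = [1, 0]

0: W B1 → L1 miss [D]
1: W B1 → L1 hit [D]
2: W B1 → L1 hit [D]
3: W B4 → L1 miss wb→B1 [D]
4: R B2 → L2 miss [-]
5: W B5 → L2 miss [D]
6: W B0 → L0 miss [D]
7: R B3 → L0 miss wb→B0 [-]
8: R B3 → L0 hit [-]
9: R B3 → L0 hit [-]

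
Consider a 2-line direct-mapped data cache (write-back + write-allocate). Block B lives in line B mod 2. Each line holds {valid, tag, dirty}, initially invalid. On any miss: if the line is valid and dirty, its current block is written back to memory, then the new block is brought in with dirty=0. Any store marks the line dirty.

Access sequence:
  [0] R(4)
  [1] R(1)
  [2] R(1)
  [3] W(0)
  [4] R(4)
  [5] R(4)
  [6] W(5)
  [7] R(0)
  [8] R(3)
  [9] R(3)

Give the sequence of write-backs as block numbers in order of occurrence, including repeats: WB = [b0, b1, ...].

WB = [0, 5]

0: R B4 -> L0 miss  d=-]
1: R B1 -> L1 miss  d=-]
2: R B1 -> L1 hit  d=-]
3: W B0 -> L0 miss  d=D]
4: R B4 -> L0 miss wb->B0  d=-]
5: R B4 -> L0 hit  d=-]
6: W B5 -> L1 miss  d=D]
7: R B0 -> L0 miss  d=-]
8: R B3 -> L1 miss wb->B5  d=-]
9: R B3 -> L1 hit  d=-]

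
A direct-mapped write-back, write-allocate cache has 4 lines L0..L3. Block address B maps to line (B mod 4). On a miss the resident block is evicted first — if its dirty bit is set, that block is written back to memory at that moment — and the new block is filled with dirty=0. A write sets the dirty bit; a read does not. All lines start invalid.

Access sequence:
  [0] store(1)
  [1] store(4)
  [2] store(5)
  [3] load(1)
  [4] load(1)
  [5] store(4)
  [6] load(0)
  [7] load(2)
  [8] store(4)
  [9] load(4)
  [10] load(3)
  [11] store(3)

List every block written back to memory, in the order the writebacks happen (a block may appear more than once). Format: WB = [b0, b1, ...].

WB = [1, 5, 4]

0: W B1 → L1 miss [D]
1: W B4 → L0 miss [D]
2: W B5 → L1 miss wb→B1 [D]
3: R B1 → L1 miss wb→B5 [-]
4: R B1 → L1 hit [-]
5: W B4 → L0 hit [D]
6: R B0 → L0 miss wb→B4 [-]
7: R B2 → L2 miss [-]
8: W B4 → L0 miss [D]
9: R B4 → L0 hit [D]
10: R B3 → L3 miss [-]
11: W B3 → L3 hit [D]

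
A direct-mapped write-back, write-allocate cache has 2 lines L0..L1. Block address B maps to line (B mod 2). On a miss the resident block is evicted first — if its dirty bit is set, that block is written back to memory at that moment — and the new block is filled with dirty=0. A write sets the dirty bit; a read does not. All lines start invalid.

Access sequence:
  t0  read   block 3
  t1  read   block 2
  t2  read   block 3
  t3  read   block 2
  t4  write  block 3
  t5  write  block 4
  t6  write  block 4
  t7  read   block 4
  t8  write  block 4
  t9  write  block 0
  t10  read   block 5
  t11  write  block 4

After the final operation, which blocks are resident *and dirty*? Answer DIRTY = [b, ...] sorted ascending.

  0 | R B3 → L1 miss [-]
  1 | R B2 → L0 miss [-]
  2 | R B3 → L1 hit [-]
  3 | R B2 → L0 hit [-]
  4 | W B3 → L1 hit [D]
  5 | W B4 → L0 miss [D]
  6 | W B4 → L0 hit [D]
  7 | R B4 → L0 hit [D]
  8 | W B4 → L0 hit [D]
  9 | W B0 → L0 miss wb→B4 [D]
  10 | R B5 → L1 miss wb→B3 [-]
  11 | W B4 → L0 miss wb→B0 [D]

DIRTY = [4]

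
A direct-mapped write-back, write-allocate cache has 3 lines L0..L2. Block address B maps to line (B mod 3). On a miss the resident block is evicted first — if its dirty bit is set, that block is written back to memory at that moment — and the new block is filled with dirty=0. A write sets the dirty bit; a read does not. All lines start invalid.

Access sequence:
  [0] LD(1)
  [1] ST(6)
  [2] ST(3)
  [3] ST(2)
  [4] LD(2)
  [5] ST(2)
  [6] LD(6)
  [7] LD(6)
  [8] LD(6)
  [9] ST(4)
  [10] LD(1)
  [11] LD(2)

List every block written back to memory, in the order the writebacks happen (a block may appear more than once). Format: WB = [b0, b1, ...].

  0 | R B1 → L1 miss [-]
  1 | W B6 → L0 miss [D]
  2 | W B3 → L0 miss wb→B6 [D]
  3 | W B2 → L2 miss [D]
  4 | R B2 → L2 hit [D]
  5 | W B2 → L2 hit [D]
  6 | R B6 → L0 miss wb→B3 [-]
  7 | R B6 → L0 hit [-]
  8 | R B6 → L0 hit [-]
  9 | W B4 → L1 miss [D]
  10 | R B1 → L1 miss wb→B4 [-]
  11 | R B2 → L2 hit [D]

WB = [6, 3, 4]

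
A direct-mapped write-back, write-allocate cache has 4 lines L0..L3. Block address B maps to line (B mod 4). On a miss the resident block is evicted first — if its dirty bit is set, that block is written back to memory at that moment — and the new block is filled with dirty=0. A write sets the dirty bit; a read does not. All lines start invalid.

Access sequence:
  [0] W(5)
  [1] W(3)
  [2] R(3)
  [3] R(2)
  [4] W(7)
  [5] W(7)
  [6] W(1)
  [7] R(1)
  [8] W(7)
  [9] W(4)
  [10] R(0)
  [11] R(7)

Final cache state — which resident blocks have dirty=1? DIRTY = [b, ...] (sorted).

  0 | W B5 → L1 miss [D]
  1 | W B3 → L3 miss [D]
  2 | R B3 → L3 hit [D]
  3 | R B2 → L2 miss [-]
  4 | W B7 → L3 miss wb→B3 [D]
  5 | W B7 → L3 hit [D]
  6 | W B1 → L1 miss wb→B5 [D]
  7 | R B1 → L1 hit [D]
  8 | W B7 → L3 hit [D]
  9 | W B4 → L0 miss [D]
  10 | R B0 → L0 miss wb→B4 [-]
  11 | R B7 → L3 hit [D]

DIRTY = [1, 7]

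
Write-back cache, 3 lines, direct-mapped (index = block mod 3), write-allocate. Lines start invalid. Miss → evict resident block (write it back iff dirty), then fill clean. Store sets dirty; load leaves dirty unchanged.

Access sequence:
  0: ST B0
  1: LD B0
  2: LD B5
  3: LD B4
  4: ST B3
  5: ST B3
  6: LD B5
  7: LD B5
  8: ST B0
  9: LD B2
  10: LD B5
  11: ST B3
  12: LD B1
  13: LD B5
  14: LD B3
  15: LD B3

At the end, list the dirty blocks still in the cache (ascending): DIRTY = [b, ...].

DIRTY = [3]

  0 | W B0 → L0 miss [D]
  1 | R B0 → L0 hit [D]
  2 | R B5 → L2 miss [-]
  3 | R B4 → L1 miss [-]
  4 | W B3 → L0 miss wb→B0 [D]
  5 | W B3 → L0 hit [D]
  6 | R B5 → L2 hit [-]
  7 | R B5 → L2 hit [-]
  8 | W B0 → L0 miss wb→B3 [D]
  9 | R B2 → L2 miss [-]
  10 | R B5 → L2 miss [-]
  11 | W B3 → L0 miss wb→B0 [D]
  12 | R B1 → L1 miss [-]
  13 | R B5 → L2 hit [-]
  14 | R B3 → L0 hit [D]
  15 | R B3 → L0 hit [D]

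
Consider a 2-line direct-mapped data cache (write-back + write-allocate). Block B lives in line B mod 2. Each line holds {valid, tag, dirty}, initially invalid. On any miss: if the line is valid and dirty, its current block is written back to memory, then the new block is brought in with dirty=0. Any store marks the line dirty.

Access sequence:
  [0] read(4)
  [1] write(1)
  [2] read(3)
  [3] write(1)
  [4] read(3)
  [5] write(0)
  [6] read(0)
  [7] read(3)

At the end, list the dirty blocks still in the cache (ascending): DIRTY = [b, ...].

0: R B4 -> L0 miss  d=-]
1: W B1 -> L1 miss  d=D]
2: R B3 -> L1 miss wb->B1  d=-]
3: W B1 -> L1 miss  d=D]
4: R B3 -> L1 miss wb->B1  d=-]
5: W B0 -> L0 miss  d=D]
6: R B0 -> L0 hit  d=D]
7: R B3 -> L1 hit  d=-]

DIRTY = [0]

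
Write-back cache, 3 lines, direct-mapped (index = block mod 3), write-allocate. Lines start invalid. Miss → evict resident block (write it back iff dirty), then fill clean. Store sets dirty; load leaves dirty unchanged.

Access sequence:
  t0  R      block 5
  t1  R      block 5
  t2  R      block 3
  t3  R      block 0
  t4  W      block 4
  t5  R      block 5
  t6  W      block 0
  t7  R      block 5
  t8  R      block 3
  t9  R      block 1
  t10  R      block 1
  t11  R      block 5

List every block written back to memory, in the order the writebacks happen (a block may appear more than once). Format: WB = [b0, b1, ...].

WB = [0, 4]

0: R B5 → L2 miss [-]
1: R B5 → L2 hit [-]
2: R B3 → L0 miss [-]
3: R B0 → L0 miss [-]
4: W B4 → L1 miss [D]
5: R B5 → L2 hit [-]
6: W B0 → L0 hit [D]
7: R B5 → L2 hit [-]
8: R B3 → L0 miss wb→B0 [-]
9: R B1 → L1 miss wb→B4 [-]
10: R B1 → L1 hit [-]
11: R B5 → L2 hit [-]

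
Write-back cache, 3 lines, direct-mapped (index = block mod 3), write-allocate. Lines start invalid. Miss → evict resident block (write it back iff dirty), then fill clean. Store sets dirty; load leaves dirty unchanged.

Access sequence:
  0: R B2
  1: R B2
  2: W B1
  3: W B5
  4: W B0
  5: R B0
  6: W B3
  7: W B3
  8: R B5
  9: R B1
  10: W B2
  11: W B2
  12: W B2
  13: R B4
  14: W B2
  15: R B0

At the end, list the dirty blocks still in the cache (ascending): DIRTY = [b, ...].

0: R B2 -> L2 miss  d=-]
1: R B2 -> L2 hit  d=-]
2: W B1 -> L1 miss  d=D]
3: W B5 -> L2 miss  d=D]
4: W B0 -> L0 miss  d=D]
5: R B0 -> L0 hit  d=D]
6: W B3 -> L0 miss wb->B0  d=D]
7: W B3 -> L0 hit  d=D]
8: R B5 -> L2 hit  d=D]
9: R B1 -> L1 hit  d=D]
10: W B2 -> L2 miss wb->B5  d=D]
11: W B2 -> L2 hit  d=D]
12: W B2 -> L2 hit  d=D]
13: R B4 -> L1 miss wb->B1  d=-]
14: W B2 -> L2 hit  d=D]
15: R B0 -> L0 miss wb->B3  d=-]

DIRTY = [2]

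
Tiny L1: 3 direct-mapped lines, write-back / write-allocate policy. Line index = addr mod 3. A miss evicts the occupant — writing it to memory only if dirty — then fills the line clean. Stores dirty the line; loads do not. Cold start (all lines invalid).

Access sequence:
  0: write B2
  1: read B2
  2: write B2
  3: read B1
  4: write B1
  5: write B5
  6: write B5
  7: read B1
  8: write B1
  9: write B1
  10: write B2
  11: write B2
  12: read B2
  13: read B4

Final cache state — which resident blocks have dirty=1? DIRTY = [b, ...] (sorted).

DIRTY = [2]

0: W B2 -> L2 miss  d=D]
1: R B2 -> L2 hit  d=D]
2: W B2 -> L2 hit  d=D]
3: R B1 -> L1 miss  d=-]
4: W B1 -> L1 hit  d=D]
5: W B5 -> L2 miss wb->B2  d=D]
6: W B5 -> L2 hit  d=D]
7: R B1 -> L1 hit  d=D]
8: W B1 -> L1 hit  d=D]
9: W B1 -> L1 hit  d=D]
10: W B2 -> L2 miss wb->B5  d=D]
11: W B2 -> L2 hit  d=D]
12: R B2 -> L2 hit  d=D]
13: R B4 -> L1 miss wb->B1  d=-]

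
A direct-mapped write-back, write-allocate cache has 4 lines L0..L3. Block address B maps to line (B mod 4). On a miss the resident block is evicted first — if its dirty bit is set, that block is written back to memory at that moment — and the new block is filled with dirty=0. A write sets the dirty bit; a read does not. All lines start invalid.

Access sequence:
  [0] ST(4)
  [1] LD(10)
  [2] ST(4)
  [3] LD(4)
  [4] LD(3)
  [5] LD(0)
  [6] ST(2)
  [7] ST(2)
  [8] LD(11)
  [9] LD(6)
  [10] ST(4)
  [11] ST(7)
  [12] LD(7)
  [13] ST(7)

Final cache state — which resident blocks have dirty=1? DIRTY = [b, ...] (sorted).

DIRTY = [4, 7]

  0 | W B4 → L0 miss [D]
  1 | R B10 → L2 miss [-]
  2 | W B4 → L0 hit [D]
  3 | R B4 → L0 hit [D]
  4 | R B3 → L3 miss [-]
  5 | R B0 → L0 miss wb→B4 [-]
  6 | W B2 → L2 miss [D]
  7 | W B2 → L2 hit [D]
  8 | R B11 → L3 miss [-]
  9 | R B6 → L2 miss wb→B2 [-]
  10 | W B4 → L0 miss [D]
  11 | W B7 → L3 miss [D]
  12 | R B7 → L3 hit [D]
  13 | W B7 → L3 hit [D]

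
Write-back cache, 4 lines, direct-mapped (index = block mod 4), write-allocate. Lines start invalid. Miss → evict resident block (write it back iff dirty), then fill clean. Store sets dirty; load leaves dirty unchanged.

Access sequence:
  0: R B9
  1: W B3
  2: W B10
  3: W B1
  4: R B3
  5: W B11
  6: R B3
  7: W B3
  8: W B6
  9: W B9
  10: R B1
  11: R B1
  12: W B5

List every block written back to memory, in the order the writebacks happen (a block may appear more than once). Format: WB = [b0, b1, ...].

0: R B9 → L1 miss [-]
1: W B3 → L3 miss [D]
2: W B10 → L2 miss [D]
3: W B1 → L1 miss [D]
4: R B3 → L3 hit [D]
5: W B11 → L3 miss wb→B3 [D]
6: R B3 → L3 miss wb→B11 [-]
7: W B3 → L3 hit [D]
8: W B6 → L2 miss wb→B10 [D]
9: W B9 → L1 miss wb→B1 [D]
10: R B1 → L1 miss wb→B9 [-]
11: R B1 → L1 hit [-]
12: W B5 → L1 miss [D]

WB = [3, 11, 10, 1, 9]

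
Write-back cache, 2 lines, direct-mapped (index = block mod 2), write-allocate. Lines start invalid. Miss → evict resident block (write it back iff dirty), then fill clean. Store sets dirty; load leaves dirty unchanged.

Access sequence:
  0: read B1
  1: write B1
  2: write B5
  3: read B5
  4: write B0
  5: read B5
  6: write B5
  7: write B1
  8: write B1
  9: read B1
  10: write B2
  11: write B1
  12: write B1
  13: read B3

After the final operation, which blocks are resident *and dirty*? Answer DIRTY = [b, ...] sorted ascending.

  0 | R B1 → L1 miss [-]
  1 | W B1 → L1 hit [D]
  2 | W B5 → L1 miss wb→B1 [D]
  3 | R B5 → L1 hit [D]
  4 | W B0 → L0 miss [D]
  5 | R B5 → L1 hit [D]
  6 | W B5 → L1 hit [D]
  7 | W B1 → L1 miss wb→B5 [D]
  8 | W B1 → L1 hit [D]
  9 | R B1 → L1 hit [D]
  10 | W B2 → L0 miss wb→B0 [D]
  11 | W B1 → L1 hit [D]
  12 | W B1 → L1 hit [D]
  13 | R B3 → L1 miss wb→B1 [-]

DIRTY = [2]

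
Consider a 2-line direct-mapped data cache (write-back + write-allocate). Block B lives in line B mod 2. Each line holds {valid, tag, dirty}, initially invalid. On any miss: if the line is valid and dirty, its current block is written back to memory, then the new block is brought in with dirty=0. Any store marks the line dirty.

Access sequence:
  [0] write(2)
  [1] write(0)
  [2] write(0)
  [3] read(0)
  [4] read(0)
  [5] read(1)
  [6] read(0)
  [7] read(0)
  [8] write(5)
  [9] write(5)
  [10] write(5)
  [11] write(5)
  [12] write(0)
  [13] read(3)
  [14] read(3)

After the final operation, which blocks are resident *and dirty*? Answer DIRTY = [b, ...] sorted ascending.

DIRTY = [0]

  0 | W B2 → L0 miss [D]
  1 | W B0 → L0 miss wb→B2 [D]
  2 | W B0 → L0 hit [D]
  3 | R B0 → L0 hit [D]
  4 | R B0 → L0 hit [D]
  5 | R B1 → L1 miss [-]
  6 | R B0 → L0 hit [D]
  7 | R B0 → L0 hit [D]
  8 | W B5 → L1 miss [D]
  9 | W B5 → L1 hit [D]
  10 | W B5 → L1 hit [D]
  11 | W B5 → L1 hit [D]
  12 | W B0 → L0 hit [D]
  13 | R B3 → L1 miss wb→B5 [-]
  14 | R B3 → L1 hit [-]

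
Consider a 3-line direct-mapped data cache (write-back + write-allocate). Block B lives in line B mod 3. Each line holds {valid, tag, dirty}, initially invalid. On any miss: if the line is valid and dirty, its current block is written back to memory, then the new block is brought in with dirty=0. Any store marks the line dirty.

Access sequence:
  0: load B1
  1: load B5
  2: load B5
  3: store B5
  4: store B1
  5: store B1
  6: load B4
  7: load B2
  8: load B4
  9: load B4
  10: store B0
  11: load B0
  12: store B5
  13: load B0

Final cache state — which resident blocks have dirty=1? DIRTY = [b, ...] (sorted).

  0 | R B1 → L1 miss [-]
  1 | R B5 → L2 miss [-]
  2 | R B5 → L2 hit [-]
  3 | W B5 → L2 hit [D]
  4 | W B1 → L1 hit [D]
  5 | W B1 → L1 hit [D]
  6 | R B4 → L1 miss wb→B1 [-]
  7 | R B2 → L2 miss wb→B5 [-]
  8 | R B4 → L1 hit [-]
  9 | R B4 → L1 hit [-]
  10 | W B0 → L0 miss [D]
  11 | R B0 → L0 hit [D]
  12 | W B5 → L2 miss [D]
  13 | R B0 → L0 hit [D]

DIRTY = [0, 5]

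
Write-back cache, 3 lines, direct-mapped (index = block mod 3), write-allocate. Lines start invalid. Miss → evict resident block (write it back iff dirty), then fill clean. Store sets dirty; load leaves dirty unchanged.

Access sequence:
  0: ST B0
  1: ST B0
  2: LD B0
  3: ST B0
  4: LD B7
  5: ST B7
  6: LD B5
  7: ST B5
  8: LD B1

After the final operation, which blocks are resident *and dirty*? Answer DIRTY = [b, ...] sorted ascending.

0: W B0 → L0 miss [D]
1: W B0 → L0 hit [D]
2: R B0 → L0 hit [D]
3: W B0 → L0 hit [D]
4: R B7 → L1 miss [-]
5: W B7 → L1 hit [D]
6: R B5 → L2 miss [-]
7: W B5 → L2 hit [D]
8: R B1 → L1 miss wb→B7 [-]

DIRTY = [0, 5]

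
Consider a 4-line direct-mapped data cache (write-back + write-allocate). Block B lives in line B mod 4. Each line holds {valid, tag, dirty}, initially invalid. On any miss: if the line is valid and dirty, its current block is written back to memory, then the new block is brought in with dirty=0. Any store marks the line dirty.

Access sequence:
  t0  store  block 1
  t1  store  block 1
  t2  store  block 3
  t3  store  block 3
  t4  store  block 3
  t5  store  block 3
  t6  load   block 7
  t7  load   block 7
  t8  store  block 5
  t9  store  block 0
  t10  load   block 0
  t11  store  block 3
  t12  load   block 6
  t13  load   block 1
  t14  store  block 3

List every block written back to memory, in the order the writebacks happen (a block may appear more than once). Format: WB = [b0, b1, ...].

WB = [3, 1, 5]

0: W B1 -> L1 miss  d=D]
1: W B1 -> L1 hit  d=D]
2: W B3 -> L3 miss  d=D]
3: W B3 -> L3 hit  d=D]
4: W B3 -> L3 hit  d=D]
5: W B3 -> L3 hit  d=D]
6: R B7 -> L3 miss wb->B3  d=-]
7: R B7 -> L3 hit  d=-]
8: W B5 -> L1 miss wb->B1  d=D]
9: W B0 -> L0 miss  d=D]
10: R B0 -> L0 hit  d=D]
11: W B3 -> L3 miss  d=D]
12: R B6 -> L2 miss  d=-]
13: R B1 -> L1 miss wb->B5  d=-]
14: W B3 -> L3 hit  d=D]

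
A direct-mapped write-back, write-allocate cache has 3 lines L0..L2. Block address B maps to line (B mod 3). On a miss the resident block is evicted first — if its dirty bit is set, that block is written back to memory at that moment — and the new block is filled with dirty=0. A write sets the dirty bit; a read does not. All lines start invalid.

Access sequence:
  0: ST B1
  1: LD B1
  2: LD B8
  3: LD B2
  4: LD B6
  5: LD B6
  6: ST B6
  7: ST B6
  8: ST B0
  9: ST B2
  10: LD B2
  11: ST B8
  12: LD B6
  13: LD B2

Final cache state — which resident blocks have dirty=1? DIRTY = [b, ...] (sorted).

0: W B1 -> L1 miss  d=D]
1: R B1 -> L1 hit  d=D]
2: R B8 -> L2 miss  d=-]
3: R B2 -> L2 miss  d=-]
4: R B6 -> L0 miss  d=-]
5: R B6 -> L0 hit  d=-]
6: W B6 -> L0 hit  d=D]
7: W B6 -> L0 hit  d=D]
8: W B0 -> L0 miss wb->B6  d=D]
9: W B2 -> L2 hit  d=D]
10: R B2 -> L2 hit  d=D]
11: W B8 -> L2 miss wb->B2  d=D]
12: R B6 -> L0 miss wb->B0  d=-]
13: R B2 -> L2 miss wb->B8  d=-]

DIRTY = [1]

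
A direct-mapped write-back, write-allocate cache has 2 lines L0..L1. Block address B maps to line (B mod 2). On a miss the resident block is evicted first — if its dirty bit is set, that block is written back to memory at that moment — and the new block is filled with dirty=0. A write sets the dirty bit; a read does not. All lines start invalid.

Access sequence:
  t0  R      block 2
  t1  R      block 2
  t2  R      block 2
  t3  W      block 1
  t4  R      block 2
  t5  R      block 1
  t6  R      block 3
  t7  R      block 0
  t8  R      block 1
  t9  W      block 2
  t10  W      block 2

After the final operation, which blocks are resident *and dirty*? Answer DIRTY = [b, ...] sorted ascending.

  0 | R B2 → L0 miss [-]
  1 | R B2 → L0 hit [-]
  2 | R B2 → L0 hit [-]
  3 | W B1 → L1 miss [D]
  4 | R B2 → L0 hit [-]
  5 | R B1 → L1 hit [D]
  6 | R B3 → L1 miss wb→B1 [-]
  7 | R B0 → L0 miss [-]
  8 | R B1 → L1 miss [-]
  9 | W B2 → L0 miss [D]
  10 | W B2 → L0 hit [D]

DIRTY = [2]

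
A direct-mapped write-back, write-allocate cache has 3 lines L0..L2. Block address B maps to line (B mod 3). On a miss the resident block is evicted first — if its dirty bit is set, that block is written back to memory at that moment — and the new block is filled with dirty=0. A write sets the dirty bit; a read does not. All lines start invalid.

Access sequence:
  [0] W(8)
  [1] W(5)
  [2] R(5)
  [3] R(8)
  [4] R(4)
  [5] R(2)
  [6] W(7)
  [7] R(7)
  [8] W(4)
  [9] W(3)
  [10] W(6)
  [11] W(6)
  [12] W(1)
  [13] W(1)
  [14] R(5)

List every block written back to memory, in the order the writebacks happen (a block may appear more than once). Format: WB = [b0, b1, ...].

0: W B8 -> L2 miss  d=D]
1: W B5 -> L2 miss wb->B8  d=D]
2: R B5 -> L2 hit  d=D]
3: R B8 -> L2 miss wb->B5  d=-]
4: R B4 -> L1 miss  d=-]
5: R B2 -> L2 miss  d=-]
6: W B7 -> L1 miss  d=D]
7: R B7 -> L1 hit  d=D]
8: W B4 -> L1 miss wb->B7  d=D]
9: W B3 -> L0 miss  d=D]
10: W B6 -> L0 miss wb->B3  d=D]
11: W B6 -> L0 hit  d=D]
12: W B1 -> L1 miss wb->B4  d=D]
13: W B1 -> L1 hit  d=D]
14: R B5 -> L2 miss  d=-]

WB = [8, 5, 7, 3, 4]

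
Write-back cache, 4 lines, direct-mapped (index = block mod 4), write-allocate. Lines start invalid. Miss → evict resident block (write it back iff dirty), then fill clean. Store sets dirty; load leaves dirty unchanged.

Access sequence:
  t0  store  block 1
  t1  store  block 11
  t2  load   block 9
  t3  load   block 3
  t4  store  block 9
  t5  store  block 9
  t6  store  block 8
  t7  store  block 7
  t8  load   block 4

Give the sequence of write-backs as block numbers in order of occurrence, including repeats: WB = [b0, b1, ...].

0: W B1 → L1 miss [D]
1: W B11 → L3 miss [D]
2: R B9 → L1 miss wb→B1 [-]
3: R B3 → L3 miss wb→B11 [-]
4: W B9 → L1 hit [D]
5: W B9 → L1 hit [D]
6: W B8 → L0 miss [D]
7: W B7 → L3 miss [D]
8: R B4 → L0 miss wb→B8 [-]

WB = [1, 11, 8]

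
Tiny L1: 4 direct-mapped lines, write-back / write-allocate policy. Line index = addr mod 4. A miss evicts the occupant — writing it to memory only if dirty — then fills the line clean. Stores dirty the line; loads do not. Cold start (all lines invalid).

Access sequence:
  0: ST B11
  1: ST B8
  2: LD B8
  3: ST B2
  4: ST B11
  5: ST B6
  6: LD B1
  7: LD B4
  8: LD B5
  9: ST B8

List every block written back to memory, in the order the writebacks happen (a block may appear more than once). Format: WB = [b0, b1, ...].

WB = [2, 8]

  0 | W B11 → L3 miss [D]
  1 | W B8 → L0 miss [D]
  2 | R B8 → L0 hit [D]
  3 | W B2 → L2 miss [D]
  4 | W B11 → L3 hit [D]
  5 | W B6 → L2 miss wb→B2 [D]
  6 | R B1 → L1 miss [-]
  7 | R B4 → L0 miss wb→B8 [-]
  8 | R B5 → L1 miss [-]
  9 | W B8 → L0 miss [D]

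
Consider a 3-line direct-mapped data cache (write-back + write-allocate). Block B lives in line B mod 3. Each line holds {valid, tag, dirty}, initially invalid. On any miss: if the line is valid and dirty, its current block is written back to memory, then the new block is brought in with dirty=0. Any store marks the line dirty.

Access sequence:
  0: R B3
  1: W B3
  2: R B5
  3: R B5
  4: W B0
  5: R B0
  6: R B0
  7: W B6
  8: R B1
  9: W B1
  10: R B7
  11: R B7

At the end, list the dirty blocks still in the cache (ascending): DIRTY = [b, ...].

DIRTY = [6]

0: R B3 → L0 miss [-]
1: W B3 → L0 hit [D]
2: R B5 → L2 miss [-]
3: R B5 → L2 hit [-]
4: W B0 → L0 miss wb→B3 [D]
5: R B0 → L0 hit [D]
6: R B0 → L0 hit [D]
7: W B6 → L0 miss wb→B0 [D]
8: R B1 → L1 miss [-]
9: W B1 → L1 hit [D]
10: R B7 → L1 miss wb→B1 [-]
11: R B7 → L1 hit [-]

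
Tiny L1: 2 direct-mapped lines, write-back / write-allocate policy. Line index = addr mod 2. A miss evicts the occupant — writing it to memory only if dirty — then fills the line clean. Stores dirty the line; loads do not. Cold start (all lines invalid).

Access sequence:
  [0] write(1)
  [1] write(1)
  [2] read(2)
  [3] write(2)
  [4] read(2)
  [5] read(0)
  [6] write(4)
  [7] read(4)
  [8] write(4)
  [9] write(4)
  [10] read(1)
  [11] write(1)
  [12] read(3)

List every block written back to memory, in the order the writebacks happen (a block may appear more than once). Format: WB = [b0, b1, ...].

  0 | W B1 → L1 miss [D]
  1 | W B1 → L1 hit [D]
  2 | R B2 → L0 miss [-]
  3 | W B2 → L0 hit [D]
  4 | R B2 → L0 hit [D]
  5 | R B0 → L0 miss wb→B2 [-]
  6 | W B4 → L0 miss [D]
  7 | R B4 → L0 hit [D]
  8 | W B4 → L0 hit [D]
  9 | W B4 → L0 hit [D]
  10 | R B1 → L1 hit [D]
  11 | W B1 → L1 hit [D]
  12 | R B3 → L1 miss wb→B1 [-]

WB = [2, 1]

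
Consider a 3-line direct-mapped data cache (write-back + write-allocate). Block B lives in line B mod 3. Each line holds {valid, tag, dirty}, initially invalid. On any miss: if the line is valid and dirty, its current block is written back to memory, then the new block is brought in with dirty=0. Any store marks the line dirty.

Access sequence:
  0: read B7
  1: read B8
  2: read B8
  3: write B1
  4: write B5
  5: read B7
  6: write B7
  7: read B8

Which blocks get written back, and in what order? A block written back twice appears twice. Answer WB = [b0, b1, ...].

0: R B7 → L1 miss [-]
1: R B8 → L2 miss [-]
2: R B8 → L2 hit [-]
3: W B1 → L1 miss [D]
4: W B5 → L2 miss [D]
5: R B7 → L1 miss wb→B1 [-]
6: W B7 → L1 hit [D]
7: R B8 → L2 miss wb→B5 [-]

WB = [1, 5]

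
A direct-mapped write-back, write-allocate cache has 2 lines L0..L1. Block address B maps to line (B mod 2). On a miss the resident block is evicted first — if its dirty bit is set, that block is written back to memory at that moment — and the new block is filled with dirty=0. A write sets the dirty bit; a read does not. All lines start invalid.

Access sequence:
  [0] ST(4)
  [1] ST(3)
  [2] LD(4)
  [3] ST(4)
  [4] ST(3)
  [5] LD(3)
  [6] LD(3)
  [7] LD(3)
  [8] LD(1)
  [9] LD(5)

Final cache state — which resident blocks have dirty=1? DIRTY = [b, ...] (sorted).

DIRTY = [4]

  0 | W B4 → L0 miss [D]
  1 | W B3 → L1 miss [D]
  2 | R B4 → L0 hit [D]
  3 | W B4 → L0 hit [D]
  4 | W B3 → L1 hit [D]
  5 | R B3 → L1 hit [D]
  6 | R B3 → L1 hit [D]
  7 | R B3 → L1 hit [D]
  8 | R B1 → L1 miss wb→B3 [-]
  9 | R B5 → L1 miss [-]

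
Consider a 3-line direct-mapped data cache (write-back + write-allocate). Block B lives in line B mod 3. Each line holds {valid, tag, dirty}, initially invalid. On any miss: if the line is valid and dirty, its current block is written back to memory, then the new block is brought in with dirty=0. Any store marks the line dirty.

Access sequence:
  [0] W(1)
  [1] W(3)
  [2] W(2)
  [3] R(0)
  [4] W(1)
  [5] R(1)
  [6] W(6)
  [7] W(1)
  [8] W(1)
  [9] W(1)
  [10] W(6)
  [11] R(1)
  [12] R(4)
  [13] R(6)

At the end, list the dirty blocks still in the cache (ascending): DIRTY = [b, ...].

DIRTY = [2, 6]

0: W B1 → L1 miss [D]
1: W B3 → L0 miss [D]
2: W B2 → L2 miss [D]
3: R B0 → L0 miss wb→B3 [-]
4: W B1 → L1 hit [D]
5: R B1 → L1 hit [D]
6: W B6 → L0 miss [D]
7: W B1 → L1 hit [D]
8: W B1 → L1 hit [D]
9: W B1 → L1 hit [D]
10: W B6 → L0 hit [D]
11: R B1 → L1 hit [D]
12: R B4 → L1 miss wb→B1 [-]
13: R B6 → L0 hit [D]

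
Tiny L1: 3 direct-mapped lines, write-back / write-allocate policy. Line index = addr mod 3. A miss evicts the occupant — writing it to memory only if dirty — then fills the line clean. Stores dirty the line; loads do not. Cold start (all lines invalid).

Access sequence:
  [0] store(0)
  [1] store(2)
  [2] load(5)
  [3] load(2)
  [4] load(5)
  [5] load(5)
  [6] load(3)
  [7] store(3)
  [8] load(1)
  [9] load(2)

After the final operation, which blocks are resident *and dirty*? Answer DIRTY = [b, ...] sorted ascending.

DIRTY = [3]

0: W B0 → L0 miss [D]
1: W B2 → L2 miss [D]
2: R B5 → L2 miss wb→B2 [-]
3: R B2 → L2 miss [-]
4: R B5 → L2 miss [-]
5: R B5 → L2 hit [-]
6: R B3 → L0 miss wb→B0 [-]
7: W B3 → L0 hit [D]
8: R B1 → L1 miss [-]
9: R B2 → L2 miss [-]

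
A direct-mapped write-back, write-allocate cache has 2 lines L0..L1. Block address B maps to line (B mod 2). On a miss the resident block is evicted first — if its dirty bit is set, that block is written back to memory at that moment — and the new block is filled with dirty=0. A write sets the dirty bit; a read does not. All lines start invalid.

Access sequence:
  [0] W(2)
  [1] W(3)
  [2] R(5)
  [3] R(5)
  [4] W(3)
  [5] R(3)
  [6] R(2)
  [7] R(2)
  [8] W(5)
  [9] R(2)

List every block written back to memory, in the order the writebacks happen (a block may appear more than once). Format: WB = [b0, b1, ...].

0: W B2 -> L0 miss  d=D]
1: W B3 -> L1 miss  d=D]
2: R B5 -> L1 miss wb->B3  d=-]
3: R B5 -> L1 hit  d=-]
4: W B3 -> L1 miss  d=D]
5: R B3 -> L1 hit  d=D]
6: R B2 -> L0 hit  d=D]
7: R B2 -> L0 hit  d=D]
8: W B5 -> L1 miss wb->B3  d=D]
9: R B2 -> L0 hit  d=D]

WB = [3, 3]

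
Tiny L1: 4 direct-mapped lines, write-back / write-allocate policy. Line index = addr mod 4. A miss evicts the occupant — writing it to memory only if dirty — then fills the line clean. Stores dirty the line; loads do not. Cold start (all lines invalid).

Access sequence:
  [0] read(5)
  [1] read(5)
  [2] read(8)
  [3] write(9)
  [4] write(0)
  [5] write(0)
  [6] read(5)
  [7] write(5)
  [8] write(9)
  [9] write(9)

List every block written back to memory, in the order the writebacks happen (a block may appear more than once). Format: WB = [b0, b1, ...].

0: R B5 → L1 miss [-]
1: R B5 → L1 hit [-]
2: R B8 → L0 miss [-]
3: W B9 → L1 miss [D]
4: W B0 → L0 miss [D]
5: W B0 → L0 hit [D]
6: R B5 → L1 miss wb→B9 [-]
7: W B5 → L1 hit [D]
8: W B9 → L1 miss wb→B5 [D]
9: W B9 → L1 hit [D]

WB = [9, 5]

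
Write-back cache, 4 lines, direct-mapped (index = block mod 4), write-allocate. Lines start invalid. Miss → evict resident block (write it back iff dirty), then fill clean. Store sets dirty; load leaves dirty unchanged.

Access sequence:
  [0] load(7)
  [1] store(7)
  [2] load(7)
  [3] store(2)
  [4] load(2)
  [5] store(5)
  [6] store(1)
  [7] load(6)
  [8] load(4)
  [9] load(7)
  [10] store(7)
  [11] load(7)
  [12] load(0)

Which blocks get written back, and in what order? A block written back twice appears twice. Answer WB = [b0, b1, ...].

0: R B7 → L3 miss [-]
1: W B7 → L3 hit [D]
2: R B7 → L3 hit [D]
3: W B2 → L2 miss [D]
4: R B2 → L2 hit [D]
5: W B5 → L1 miss [D]
6: W B1 → L1 miss wb→B5 [D]
7: R B6 → L2 miss wb→B2 [-]
8: R B4 → L0 miss [-]
9: R B7 → L3 hit [D]
10: W B7 → L3 hit [D]
11: R B7 → L3 hit [D]
12: R B0 → L0 miss [-]

WB = [5, 2]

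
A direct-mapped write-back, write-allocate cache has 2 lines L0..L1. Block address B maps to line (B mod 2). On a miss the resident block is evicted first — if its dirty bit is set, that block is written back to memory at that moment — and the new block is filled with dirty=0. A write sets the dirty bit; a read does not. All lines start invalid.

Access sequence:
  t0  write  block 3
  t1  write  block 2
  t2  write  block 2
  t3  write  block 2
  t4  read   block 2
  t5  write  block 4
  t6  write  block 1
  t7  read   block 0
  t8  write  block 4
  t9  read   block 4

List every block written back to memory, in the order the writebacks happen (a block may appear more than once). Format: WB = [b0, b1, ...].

WB = [2, 3, 4]

0: W B3 -> L1 miss  d=D]
1: W B2 -> L0 miss  d=D]
2: W B2 -> L0 hit  d=D]
3: W B2 -> L0 hit  d=D]
4: R B2 -> L0 hit  d=D]
5: W B4 -> L0 miss wb->B2  d=D]
6: W B1 -> L1 miss wb->B3  d=D]
7: R B0 -> L0 miss wb->B4  d=-]
8: W B4 -> L0 miss  d=D]
9: R B4 -> L0 hit  d=D]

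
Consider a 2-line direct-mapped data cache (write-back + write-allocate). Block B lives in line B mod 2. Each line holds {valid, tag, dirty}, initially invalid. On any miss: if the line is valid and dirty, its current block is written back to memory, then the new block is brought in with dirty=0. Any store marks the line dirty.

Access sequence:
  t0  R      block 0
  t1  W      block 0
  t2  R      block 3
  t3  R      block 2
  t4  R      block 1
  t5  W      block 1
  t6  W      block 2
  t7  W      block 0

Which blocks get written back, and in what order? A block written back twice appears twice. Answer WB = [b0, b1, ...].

WB = [0, 2]

0: R B0 → L0 miss [-]
1: W B0 → L0 hit [D]
2: R B3 → L1 miss [-]
3: R B2 → L0 miss wb→B0 [-]
4: R B1 → L1 miss [-]
5: W B1 → L1 hit [D]
6: W B2 → L0 hit [D]
7: W B0 → L0 miss wb→B2 [D]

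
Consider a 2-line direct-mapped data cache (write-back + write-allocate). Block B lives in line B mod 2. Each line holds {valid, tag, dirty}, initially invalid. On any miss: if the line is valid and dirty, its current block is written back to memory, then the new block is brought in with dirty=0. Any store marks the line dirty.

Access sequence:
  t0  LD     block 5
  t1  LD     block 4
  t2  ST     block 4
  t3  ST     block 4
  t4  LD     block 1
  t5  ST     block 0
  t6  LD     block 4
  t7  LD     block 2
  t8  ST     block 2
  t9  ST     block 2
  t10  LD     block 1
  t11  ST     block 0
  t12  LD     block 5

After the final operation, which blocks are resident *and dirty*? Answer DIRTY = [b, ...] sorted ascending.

DIRTY = [0]

0: R B5 -> L1 miss  d=-]
1: R B4 -> L0 miss  d=-]
2: W B4 -> L0 hit  d=D]
3: W B4 -> L0 hit  d=D]
4: R B1 -> L1 miss  d=-]
5: W B0 -> L0 miss wb->B4  d=D]
6: R B4 -> L0 miss wb->B0  d=-]
7: R B2 -> L0 miss  d=-]
8: W B2 -> L0 hit  d=D]
9: W B2 -> L0 hit  d=D]
10: R B1 -> L1 hit  d=-]
11: W B0 -> L0 miss wb->B2  d=D]
12: R B5 -> L1 miss  d=-]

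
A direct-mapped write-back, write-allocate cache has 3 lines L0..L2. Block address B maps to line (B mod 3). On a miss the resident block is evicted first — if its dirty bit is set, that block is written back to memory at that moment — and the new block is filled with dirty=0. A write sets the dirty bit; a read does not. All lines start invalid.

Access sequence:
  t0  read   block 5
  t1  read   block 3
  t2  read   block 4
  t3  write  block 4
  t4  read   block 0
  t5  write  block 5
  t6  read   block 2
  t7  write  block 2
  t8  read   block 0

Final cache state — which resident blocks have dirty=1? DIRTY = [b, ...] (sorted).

DIRTY = [2, 4]

0: R B5 -> L2 miss  d=-]
1: R B3 -> L0 miss  d=-]
2: R B4 -> L1 miss  d=-]
3: W B4 -> L1 hit  d=D]
4: R B0 -> L0 miss  d=-]
5: W B5 -> L2 hit  d=D]
6: R B2 -> L2 miss wb->B5  d=-]
7: W B2 -> L2 hit  d=D]
8: R B0 -> L0 hit  d=-]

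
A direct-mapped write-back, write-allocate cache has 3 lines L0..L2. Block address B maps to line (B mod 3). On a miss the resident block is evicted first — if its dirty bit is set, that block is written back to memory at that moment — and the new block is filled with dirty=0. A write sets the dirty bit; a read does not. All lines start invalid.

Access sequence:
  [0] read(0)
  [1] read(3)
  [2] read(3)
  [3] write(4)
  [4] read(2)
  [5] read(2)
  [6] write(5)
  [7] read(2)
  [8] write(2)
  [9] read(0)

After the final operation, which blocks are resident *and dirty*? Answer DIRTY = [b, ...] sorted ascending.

0: R B0 → L0 miss [-]
1: R B3 → L0 miss [-]
2: R B3 → L0 hit [-]
3: W B4 → L1 miss [D]
4: R B2 → L2 miss [-]
5: R B2 → L2 hit [-]
6: W B5 → L2 miss [D]
7: R B2 → L2 miss wb→B5 [-]
8: W B2 → L2 hit [D]
9: R B0 → L0 miss [-]

DIRTY = [2, 4]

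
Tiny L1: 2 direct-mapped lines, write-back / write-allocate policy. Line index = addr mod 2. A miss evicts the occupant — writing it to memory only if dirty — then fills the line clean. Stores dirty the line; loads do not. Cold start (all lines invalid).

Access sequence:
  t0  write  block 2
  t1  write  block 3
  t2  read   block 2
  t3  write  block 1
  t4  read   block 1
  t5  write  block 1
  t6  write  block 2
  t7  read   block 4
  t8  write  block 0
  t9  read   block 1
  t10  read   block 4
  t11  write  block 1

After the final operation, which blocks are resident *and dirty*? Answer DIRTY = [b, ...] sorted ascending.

DIRTY = [1]

0: W B2 -> L0 miss  d=D]
1: W B3 -> L1 miss  d=D]
2: R B2 -> L0 hit  d=D]
3: W B1 -> L1 miss wb->B3  d=D]
4: R B1 -> L1 hit  d=D]
5: W B1 -> L1 hit  d=D]
6: W B2 -> L0 hit  d=D]
7: R B4 -> L0 miss wb->B2  d=-]
8: W B0 -> L0 miss  d=D]
9: R B1 -> L1 hit  d=D]
10: R B4 -> L0 miss wb->B0  d=-]
11: W B1 -> L1 hit  d=D]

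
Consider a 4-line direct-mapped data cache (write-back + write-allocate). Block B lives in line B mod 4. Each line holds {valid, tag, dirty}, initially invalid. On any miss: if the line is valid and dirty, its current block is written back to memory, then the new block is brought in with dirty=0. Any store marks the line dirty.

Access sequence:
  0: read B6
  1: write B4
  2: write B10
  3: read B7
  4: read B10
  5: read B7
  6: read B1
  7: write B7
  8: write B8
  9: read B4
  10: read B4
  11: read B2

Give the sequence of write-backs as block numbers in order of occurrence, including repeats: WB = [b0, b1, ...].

0: R B6 → L2 miss [-]
1: W B4 → L0 miss [D]
2: W B10 → L2 miss [D]
3: R B7 → L3 miss [-]
4: R B10 → L2 hit [D]
5: R B7 → L3 hit [-]
6: R B1 → L1 miss [-]
7: W B7 → L3 hit [D]
8: W B8 → L0 miss wb→B4 [D]
9: R B4 → L0 miss wb→B8 [-]
10: R B4 → L0 hit [-]
11: R B2 → L2 miss wb→B10 [-]

WB = [4, 8, 10]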